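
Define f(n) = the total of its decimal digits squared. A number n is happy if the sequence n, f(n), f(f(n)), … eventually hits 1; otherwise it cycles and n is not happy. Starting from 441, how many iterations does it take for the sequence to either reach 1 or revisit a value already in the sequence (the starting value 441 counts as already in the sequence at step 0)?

13

441 → 4² + 4² + 1² = 16 + 16 + 1 = 33
33 → 3² + 3² = 9 + 9 = 18
18 → 1² + 8² = 1 + 64 = 65
65 → 6² + 5² = 36 + 25 = 61
61 → 6² + 1² = 36 + 1 = 37
37 → 3² + 7² = 9 + 49 = 58
58 → 5² + 8² = 25 + 64 = 89
89 → 8² + 9² = 64 + 81 = 145
145 → 1² + 4² + 5² = 1 + 16 + 25 = 42
42 → 4² + 2² = 16 + 4 = 20
20 → 2² + 0² = 4 + 0 = 4
4 → 4² = 16
16 → 1² + 6² = 1 + 36 = 37  — 37 repeats.
That took 13 steps.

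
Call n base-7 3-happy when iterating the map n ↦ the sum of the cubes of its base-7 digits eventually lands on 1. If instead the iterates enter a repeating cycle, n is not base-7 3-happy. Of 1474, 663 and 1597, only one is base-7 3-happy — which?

1474: 1474 → 136 → 160 → 244 → 496 → 244  — repeats 244 (not base-7 3-happy)
663: 663 → 369 → 153 → 243 → 405 → 219 → 99 → 9 → 9  — repeats 9 (not base-7 3-happy)
1597: 1597 → 193 → 307 → 433 → 343 → 1  — reaches 1 (base-7 3-happy)

1597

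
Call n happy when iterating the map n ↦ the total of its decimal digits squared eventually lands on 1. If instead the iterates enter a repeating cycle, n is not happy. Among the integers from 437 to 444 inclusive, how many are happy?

437: 437 → 74 → 65 → 61 → 37 → 58 → 89 → 145 → 42 → 20 → 4 → 16 → 37  — not happy
438: 438 → 89 → 145 → 42 → 20 → 4 → 16 → 37 → 58 → 89  — not happy
439: 439 → 106 → 37 → 58 → 89 → 145 → 42 → 20 → 4 → 16 → 37  — not happy
440: 440 → 32 → 13 → 10 → 1  — happy
441: 441 → 33 → 18 → 65 → 61 → 37 → 58 → 89 → 145 → 42 → 20 → 4 → 16 → 37  — not happy
442: 442 → 36 → 45 → 41 → 17 → 50 → 25 → 29 → 85 → 89 → 145 → 42 → 20 → 4 → 16 → 37 → 58 → 89  — not happy
443: 443 → 41 → 17 → 50 → 25 → 29 → 85 → 89 → 145 → 42 → 20 → 4 → 16 → 37 → 58 → 89  — not happy
444: 444 → 48 → 80 → 64 → 52 → 29 → 85 → 89 → 145 → 42 → 20 → 4 → 16 → 37 → 58 → 89  — not happy
happy: 440

1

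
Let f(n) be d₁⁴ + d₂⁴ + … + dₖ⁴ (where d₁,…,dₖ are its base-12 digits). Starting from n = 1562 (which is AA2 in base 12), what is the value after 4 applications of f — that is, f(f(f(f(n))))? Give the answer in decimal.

1562 = (10,10,2)_12 → 10⁴ + 10⁴ + 2⁴ = 20016
20016 = (11,7,0,0)_12 → 11⁴ + 7⁴ + 0⁴ + 0⁴ = 17042
17042 = (9,10,4,2)_12 → 9⁴ + 10⁴ + 4⁴ + 2⁴ = 16833
16833 = (9,8,10,9)_12 → 9⁴ + 8⁴ + 10⁴ + 9⁴ = 27218

27218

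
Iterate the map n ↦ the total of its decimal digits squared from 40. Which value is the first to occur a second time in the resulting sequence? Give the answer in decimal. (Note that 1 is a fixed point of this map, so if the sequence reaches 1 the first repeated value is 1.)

40 → 4² + 0² = 16
16 → 1² + 6² = 37
37 → 3² + 7² = 58
58 → 5² + 8² = 89
89 → 8² + 9² = 145
145 → 1² + 4² + 5² = 42
42 → 4² + 2² = 20
20 → 2² + 0² = 4
4 → 4² = 16  — 16 already appeared earlier.

16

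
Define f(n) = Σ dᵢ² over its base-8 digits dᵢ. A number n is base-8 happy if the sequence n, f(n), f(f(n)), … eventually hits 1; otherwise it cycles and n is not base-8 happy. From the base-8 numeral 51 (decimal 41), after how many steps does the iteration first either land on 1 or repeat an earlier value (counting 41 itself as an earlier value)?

41 = (5,1)_8 → 5² + 1² = 25 + 1 = 26
26 = (3,2)_8 → 3² + 2² = 9 + 4 = 13
13 = (1,5)_8 → 1² + 5² = 1 + 25 = 26  — 26 repeats.
That took 3 steps.

3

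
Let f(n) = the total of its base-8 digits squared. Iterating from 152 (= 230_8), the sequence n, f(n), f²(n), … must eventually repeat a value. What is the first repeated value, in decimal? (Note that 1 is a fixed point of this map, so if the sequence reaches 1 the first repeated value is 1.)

152 = (2,3,0)_8 → 2² + 3² + 0² = 13
13 = (1,5)_8 → 1² + 5² = 26
26 = (3,2)_8 → 3² + 2² = 13  — 13 already appeared earlier.

13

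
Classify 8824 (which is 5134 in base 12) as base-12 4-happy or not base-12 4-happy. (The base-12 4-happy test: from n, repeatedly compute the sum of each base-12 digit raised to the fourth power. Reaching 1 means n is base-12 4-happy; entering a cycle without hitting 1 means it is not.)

8824 = (5,1,3,4)_12 → 5⁴ + 1⁴ + 3⁴ + 4⁴ = 625 + 1 + 81 + 256 = 963
963 = (6,8,3)_12 → 6⁴ + 8⁴ + 3⁴ = 1296 + 4096 + 81 = 5473
5473 = (3,2,0,1)_12 → 3⁴ + 2⁴ + 0⁴ + 1⁴ = 81 + 16 + 0 + 1 = 98
98 = (8,2)_12 → 8⁴ + 2⁴ = 4096 + 16 = 4112
4112 = (2,4,6,8)_12 → 2⁴ + 4⁴ + 6⁴ + 8⁴ = 16 + 256 + 1296 + 4096 = 5664
5664 = (3,3,4,0)_12 → 3⁴ + 3⁴ + 4⁴ + 0⁴ = 81 + 81 + 256 + 0 = 418
418 = (2,10,10)_12 → 2⁴ + 10⁴ + 10⁴ = 16 + 10000 + 10000 = 20016
20016 = (11,7,0,0)_12 → 11⁴ + 7⁴ + 0⁴ + 0⁴ = 14641 + 2401 + 0 + 0 = 17042
17042 = (9,10,4,2)_12 → 9⁴ + 10⁴ + 4⁴ + 2⁴ = 6561 + 10000 + 256 + 16 = 16833
16833 = (9,8,10,9)_12 → 9⁴ + 8⁴ + 10⁴ + 9⁴ = 6561 + 4096 + 10000 + 6561 = 27218
27218 = (1,3,9,0,2)_12 → 1⁴ + 3⁴ + 9⁴ + 0⁴ + 2⁴ = 1 + 81 + 6561 + 0 + 16 = 6659
6659 = (3,10,2,11)_12 → 3⁴ + 10⁴ + 2⁴ + 11⁴ = 81 + 10000 + 16 + 14641 = 24738
24738 = (1,2,3,9,6)_12 → 1⁴ + 2⁴ + 3⁴ + 9⁴ + 6⁴ = 1 + 16 + 81 + 6561 + 1296 = 7955
7955 = (4,7,2,11)_12 → 4⁴ + 7⁴ + 2⁴ + 11⁴ = 256 + 2401 + 16 + 14641 = 17314
17314 = (10,0,2,10)_12 → 10⁴ + 0⁴ + 2⁴ + 10⁴ = 10000 + 0 + 16 + 10000 = 20016  — 20016 already seen; the sequence cycles without reaching 1.

not base-12 4-happy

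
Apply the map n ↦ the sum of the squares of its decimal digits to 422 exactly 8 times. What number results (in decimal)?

145

422 → 4² + 2² + 2² = 16 + 4 + 4 = 24
24 → 2² + 4² = 4 + 16 = 20
20 → 2² + 0² = 4 + 0 = 4
4 → 4² = 16
16 → 1² + 6² = 1 + 36 = 37
37 → 3² + 7² = 9 + 49 = 58
58 → 5² + 8² = 25 + 64 = 89
89 → 8² + 9² = 64 + 81 = 145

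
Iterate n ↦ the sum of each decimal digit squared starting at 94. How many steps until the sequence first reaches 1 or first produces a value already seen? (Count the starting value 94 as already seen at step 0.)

4

94 → 9² + 4² = 97
97 → 9² + 7² = 130
130 → 1² + 3² + 0² = 10
10 → 1² + 0² = 1  — reached 1.
That took 4 steps.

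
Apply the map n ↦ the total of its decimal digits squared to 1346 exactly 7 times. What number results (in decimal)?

1346 → 1² + 3² + 4² + 6² = 62
62 → 6² + 2² = 40
40 → 4² + 0² = 16
16 → 1² + 6² = 37
37 → 3² + 7² = 58
58 → 5² + 8² = 89
89 → 8² + 9² = 145

145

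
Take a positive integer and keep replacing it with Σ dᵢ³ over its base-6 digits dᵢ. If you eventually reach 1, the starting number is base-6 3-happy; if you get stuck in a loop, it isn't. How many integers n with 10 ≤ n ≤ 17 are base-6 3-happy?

1

10: 10 → 65 → 190 → 190  — not base-6 3-happy
11: 11 → 126 → 54 → 28 → 128 → 62 → 73 → 9 → 28  — not base-6 3-happy
12: 12 → 8 → 9 → 28 → 128 → 62 → 73 → 9  — not base-6 3-happy
13: 13 → 9 → 28 → 128 → 62 → 73 → 9  — not base-6 3-happy
14: 14 → 16 → 72 → 8 → 9 → 28 → 128 → 62 → 73 → 9  — not base-6 3-happy
15: 15 → 35 → 250 → 190 → 190  — not base-6 3-happy
16: 16 → 72 → 8 → 9 → 28 → 128 → 62 → 73 → 9  — not base-6 3-happy
17: 17 → 133 → 92 → 43 → 3 → 27 → 91 → 36 → 1  — base-6 3-happy
base-6 3-happy: 17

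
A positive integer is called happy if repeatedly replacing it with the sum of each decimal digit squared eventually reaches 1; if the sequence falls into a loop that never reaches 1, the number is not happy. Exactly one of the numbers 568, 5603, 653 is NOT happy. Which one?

568

568: 568 → 125 → 30 → 9 → 81 → 65 → 61 → 37 → 58 → 89 → 145 → 42 → 20 → 4 → 16 → 37  — repeats 37 (not happy)
5603: 5603 → 70 → 49 → 97 → 130 → 10 → 1  — reaches 1 (happy)
653: 653 → 70 → 49 → 97 → 130 → 10 → 1  — reaches 1 (happy)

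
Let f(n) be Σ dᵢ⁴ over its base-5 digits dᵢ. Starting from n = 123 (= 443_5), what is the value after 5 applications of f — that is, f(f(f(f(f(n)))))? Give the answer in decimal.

123 = (4,4,3)_5 → 4⁴ + 4⁴ + 3⁴ = 256 + 256 + 81 = 593
593 = (4,3,3,3)_5 → 4⁴ + 3⁴ + 3⁴ + 3⁴ = 256 + 81 + 81 + 81 = 499
499 = (3,4,4,4)_5 → 3⁴ + 4⁴ + 4⁴ + 4⁴ = 81 + 256 + 256 + 256 = 849
849 = (1,1,3,4,4)_5 → 1⁴ + 1⁴ + 3⁴ + 4⁴ + 4⁴ = 1 + 1 + 81 + 256 + 256 = 595
595 = (4,3,4,0)_5 → 4⁴ + 3⁴ + 4⁴ + 0⁴ = 256 + 81 + 256 + 0 = 593

593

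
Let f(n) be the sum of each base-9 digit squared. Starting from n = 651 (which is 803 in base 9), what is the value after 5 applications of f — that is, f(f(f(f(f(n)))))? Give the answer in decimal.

65

651 = (8,0,3)_9 → 8² + 0² + 3² = 64 + 0 + 9 = 73
73 = (8,1)_9 → 8² + 1² = 64 + 1 = 65
65 = (7,2)_9 → 7² + 2² = 49 + 4 = 53
53 = (5,8)_9 → 5² + 8² = 25 + 64 = 89
89 = (1,0,8)_9 → 1² + 0² + 8² = 1 + 0 + 64 = 65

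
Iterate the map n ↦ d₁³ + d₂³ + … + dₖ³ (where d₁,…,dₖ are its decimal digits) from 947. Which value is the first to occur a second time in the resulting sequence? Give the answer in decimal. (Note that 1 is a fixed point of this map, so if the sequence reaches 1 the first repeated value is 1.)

947 → 9³ + 4³ + 7³ = 729 + 64 + 343 = 1136
1136 → 1³ + 1³ + 3³ + 6³ = 1 + 1 + 27 + 216 = 245
245 → 2³ + 4³ + 5³ = 8 + 64 + 125 = 197
197 → 1³ + 9³ + 7³ = 1 + 729 + 343 = 1073
1073 → 1³ + 0³ + 7³ + 3³ = 1 + 0 + 343 + 27 = 371
371 → 3³ + 7³ + 1³ = 27 + 343 + 1 = 371  — 371 already appeared earlier.

371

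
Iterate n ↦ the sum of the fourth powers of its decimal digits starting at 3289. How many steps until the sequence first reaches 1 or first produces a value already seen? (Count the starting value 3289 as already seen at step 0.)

3289 → 3⁴ + 2⁴ + 8⁴ + 9⁴ = 81 + 16 + 4096 + 6561 = 10754
10754 → 1⁴ + 0⁴ + 7⁴ + 5⁴ + 4⁴ = 1 + 0 + 2401 + 625 + 256 = 3283
3283 → 3⁴ + 2⁴ + 8⁴ + 3⁴ = 81 + 16 + 4096 + 81 = 4274
4274 → 4⁴ + 2⁴ + 7⁴ + 4⁴ = 256 + 16 + 2401 + 256 = 2929
2929 → 2⁴ + 9⁴ + 2⁴ + 9⁴ = 16 + 6561 + 16 + 6561 = 13154
13154 → 1⁴ + 3⁴ + 1⁴ + 5⁴ + 4⁴ = 1 + 81 + 1 + 625 + 256 = 964
964 → 9⁴ + 6⁴ + 4⁴ = 6561 + 1296 + 256 = 8113
8113 → 8⁴ + 1⁴ + 1⁴ + 3⁴ = 4096 + 1 + 1 + 81 = 4179
4179 → 4⁴ + 1⁴ + 7⁴ + 9⁴ = 256 + 1 + 2401 + 6561 = 9219
9219 → 9⁴ + 2⁴ + 1⁴ + 9⁴ = 6561 + 16 + 1 + 6561 = 13139
13139 → 1⁴ + 3⁴ + 1⁴ + 3⁴ + 9⁴ = 1 + 81 + 1 + 81 + 6561 = 6725
6725 → 6⁴ + 7⁴ + 2⁴ + 5⁴ = 1296 + 2401 + 16 + 625 = 4338
4338 → 4⁴ + 3⁴ + 3⁴ + 8⁴ = 256 + 81 + 81 + 4096 = 4514
4514 → 4⁴ + 5⁴ + 1⁴ + 4⁴ = 256 + 625 + 1 + 256 = 1138
1138 → 1⁴ + 1⁴ + 3⁴ + 8⁴ = 1 + 1 + 81 + 4096 = 4179  — 4179 repeats.
That took 15 steps.

15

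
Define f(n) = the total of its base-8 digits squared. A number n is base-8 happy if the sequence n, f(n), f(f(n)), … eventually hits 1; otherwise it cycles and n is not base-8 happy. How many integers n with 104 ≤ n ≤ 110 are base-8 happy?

1

104: 104 → 26 → 13 → 26  (repeats 26)
105: 105 → 27 → 18 → 8 → 1  (reaches 1)
106: 106 → 30 → 45 → 50 → 40 → 25 → 10 → 5 → 25  (repeats 25)
107: 107 → 35 → 25 → 10 → 5 → 25  (repeats 25)
108: 108 → 42 → 29 → 34 → 20 → 20  (repeats 20)
109: 109 → 51 → 45 → 50 → 40 → 25 → 10 → 5 → 25  (repeats 25)
110: 110 → 62 → 85 → 30 → 45 → 50 → 40 → 25 → 10 → 5 → 25  (repeats 25)
base-8 happy: 105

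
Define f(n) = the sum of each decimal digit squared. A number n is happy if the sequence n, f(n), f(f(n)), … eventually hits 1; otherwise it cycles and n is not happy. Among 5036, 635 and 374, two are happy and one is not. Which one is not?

374

5036: 5036 → 70 → 49 → 97 → 130 → 10 → 1  — reaches 1 (happy)
635: 635 → 70 → 49 → 97 → 130 → 10 → 1  — reaches 1 (happy)
374: 374 → 74 → 65 → 61 → 37 → 58 → 89 → 145 → 42 → 20 → 4 → 16 → 37  — repeats 37 (not happy)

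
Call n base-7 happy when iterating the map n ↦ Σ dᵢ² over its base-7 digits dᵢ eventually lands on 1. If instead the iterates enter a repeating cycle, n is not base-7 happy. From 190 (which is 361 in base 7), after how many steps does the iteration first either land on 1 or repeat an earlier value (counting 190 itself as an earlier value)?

4

190 = (3,6,1)_7 → 3² + 6² + 1² = 9 + 36 + 1 = 46
46 = (6,4)_7 → 6² + 4² = 36 + 16 = 52
52 = (1,0,3)_7 → 1² + 0² + 3² = 1 + 0 + 9 = 10
10 = (1,3)_7 → 1² + 3² = 1 + 9 = 10  — 10 repeats.
That took 4 steps.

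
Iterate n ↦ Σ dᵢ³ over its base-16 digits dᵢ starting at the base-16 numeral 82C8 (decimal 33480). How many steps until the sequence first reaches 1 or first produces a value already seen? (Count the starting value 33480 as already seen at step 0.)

33480 = (8,2,12,8)_16 → 8³ + 2³ + 12³ + 8³ = 2760
2760 = (10,12,8)_16 → 10³ + 12³ + 8³ = 3240
3240 = (12,10,8)_16 → 12³ + 10³ + 8³ = 3240  — 3240 repeats.
That took 3 steps.

3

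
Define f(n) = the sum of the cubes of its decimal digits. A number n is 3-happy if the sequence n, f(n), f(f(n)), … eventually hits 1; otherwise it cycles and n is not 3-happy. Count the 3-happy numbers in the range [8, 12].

1

8: 8 → 512 → 134 → 92 → 737 → 713 → 371 → 371  — not 3-happy
9: 9 → 729 → 1080 → 513 → 153 → 153  — not 3-happy
10: 10 → 1  — 3-happy
11: 11 → 2 → 8 → 512 → 134 → 92 → 737 → 713 → 371 → 371  — not 3-happy
12: 12 → 9 → 729 → 1080 → 513 → 153 → 153  — not 3-happy
3-happy: 10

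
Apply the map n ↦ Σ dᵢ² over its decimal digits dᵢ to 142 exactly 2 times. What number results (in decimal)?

5

142 → 21
21 → 5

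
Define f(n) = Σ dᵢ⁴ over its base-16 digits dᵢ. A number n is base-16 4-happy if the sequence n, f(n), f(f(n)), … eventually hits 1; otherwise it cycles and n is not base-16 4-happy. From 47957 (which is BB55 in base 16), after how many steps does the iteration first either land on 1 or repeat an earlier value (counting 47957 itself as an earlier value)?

47957 = (11,11,5,5)_16 → 30532
30532 = (7,7,4,4)_16 → 5314
5314 = (1,4,12,2)_16 → 21009
21009 = (5,2,1,1)_16 → 643
643 = (2,8,3)_16 → 4193
4193 = (1,0,6,1)_16 → 1298
1298 = (5,1,2)_16 → 642
642 = (2,8,2)_16 → 4128
4128 = (1,0,2,0)_16 → 17
17 = (1,1)_16 → 2
2 = (2)_16 → 16
16 = (1,0)_16 → 1  — reached 1.
That took 12 steps.

12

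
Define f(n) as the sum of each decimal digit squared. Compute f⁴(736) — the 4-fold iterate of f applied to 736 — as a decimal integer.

10

736 → 7² + 3² + 6² = 49 + 9 + 36 = 94
94 → 9² + 4² = 81 + 16 = 97
97 → 9² + 7² = 81 + 49 = 130
130 → 1² + 3² + 0² = 1 + 9 + 0 = 10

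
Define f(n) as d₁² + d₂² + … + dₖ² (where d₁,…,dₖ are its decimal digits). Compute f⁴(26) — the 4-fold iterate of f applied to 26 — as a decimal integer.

26 → 2² + 6² = 40
40 → 4² + 0² = 16
16 → 1² + 6² = 37
37 → 3² + 7² = 58

58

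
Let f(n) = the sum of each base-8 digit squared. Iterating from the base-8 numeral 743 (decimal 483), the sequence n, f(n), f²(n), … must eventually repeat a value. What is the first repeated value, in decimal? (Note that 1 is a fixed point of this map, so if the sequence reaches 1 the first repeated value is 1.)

16

483 = (7,4,3)_8 → 74
74 = (1,1,2)_8 → 6
6 = (6)_8 → 36
36 = (4,4)_8 → 32
32 = (4,0)_8 → 16
16 = (2,0)_8 → 4
4 = (4)_8 → 16  — 16 already appeared earlier.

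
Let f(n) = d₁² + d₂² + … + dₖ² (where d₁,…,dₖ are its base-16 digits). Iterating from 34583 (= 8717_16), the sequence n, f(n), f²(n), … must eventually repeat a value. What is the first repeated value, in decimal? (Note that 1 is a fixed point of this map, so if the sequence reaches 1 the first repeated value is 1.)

34583 = (8,7,1,7)_16 → 163
163 = (10,3)_16 → 109
109 = (6,13)_16 → 205
205 = (12,13)_16 → 313
313 = (1,3,9)_16 → 91
91 = (5,11)_16 → 146
146 = (9,2)_16 → 85
85 = (5,5)_16 → 50
50 = (3,2)_16 → 13
13 = (13)_16 → 169
169 = (10,9)_16 → 181
181 = (11,5)_16 → 146  — 146 already appeared earlier.

146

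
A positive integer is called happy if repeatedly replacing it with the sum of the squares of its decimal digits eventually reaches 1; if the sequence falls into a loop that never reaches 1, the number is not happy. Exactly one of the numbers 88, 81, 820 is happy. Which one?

88: 88 → 128 → 69 → 117 → 51 → 26 → 40 → 16 → 37 → 58 → 89 → 145 → 42 → 20 → 4 → 16  — repeats 16 (not happy)
81: 81 → 65 → 61 → 37 → 58 → 89 → 145 → 42 → 20 → 4 → 16 → 37  — repeats 37 (not happy)
820: 820 → 68 → 100 → 1  — reaches 1 (happy)

820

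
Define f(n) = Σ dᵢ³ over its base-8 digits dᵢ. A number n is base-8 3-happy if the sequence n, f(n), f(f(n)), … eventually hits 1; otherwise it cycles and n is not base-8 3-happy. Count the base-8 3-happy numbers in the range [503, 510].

1

503: 503 → 902 → 433 → 433  (repeats 433)
504: 504 → 686 → 350 → 368 → 341 → 258 → 72 → 2 → 8 → 1  (reaches 1)
505: 505 → 687 → 477 → 495 → 811 → 217 → 55 → 559 → 469 → 476 → 434 → 440 → 559  (repeats 559)
506: 506 → 694 → 441 → 560 → 217 → 55 → 559 → 469 → 476 → 434 → 440 → 559  (repeats 559)
507: 507 → 713 → 30 → 243 → 270 → 281 → 92 → 92  (repeats 92)
508: 508 → 750 → 369 → 342 → 349 → 277 → 197 → 152 → 35 → 91 → 55 → 559 → 469 → 476 → 434 → 440 → 559  (repeats 559)
509: 509 → 811 → 217 → 55 → 559 → 469 → 476 → 434 → 440 → 559  (repeats 559)
510: 510 → 902 → 433 → 433  (repeats 433)
base-8 3-happy: 504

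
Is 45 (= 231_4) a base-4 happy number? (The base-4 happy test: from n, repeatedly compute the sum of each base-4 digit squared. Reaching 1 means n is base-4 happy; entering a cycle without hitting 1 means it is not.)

45 = (2,3,1)_4 → 2² + 3² + 1² = 4 + 9 + 1 = 14
14 = (3,2)_4 → 3² + 2² = 9 + 4 = 13
13 = (3,1)_4 → 3² + 1² = 9 + 1 = 10
10 = (2,2)_4 → 2² + 2² = 4 + 4 = 8
8 = (2,0)_4 → 2² + 0² = 4 + 0 = 4
4 = (1,0)_4 → 1² + 0² = 1 + 0 = 1  — reached 1.

base-4 happy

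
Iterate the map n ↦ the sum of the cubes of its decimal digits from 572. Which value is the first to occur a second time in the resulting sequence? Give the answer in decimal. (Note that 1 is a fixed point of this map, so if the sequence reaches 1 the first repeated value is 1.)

371

572 → 5³ + 7³ + 2³ = 125 + 343 + 8 = 476
476 → 4³ + 7³ + 6³ = 64 + 343 + 216 = 623
623 → 6³ + 2³ + 3³ = 216 + 8 + 27 = 251
251 → 2³ + 5³ + 1³ = 8 + 125 + 1 = 134
134 → 1³ + 3³ + 4³ = 1 + 27 + 64 = 92
92 → 9³ + 2³ = 729 + 8 = 737
737 → 7³ + 3³ + 7³ = 343 + 27 + 343 = 713
713 → 7³ + 1³ + 3³ = 343 + 1 + 27 = 371
371 → 3³ + 7³ + 1³ = 27 + 343 + 1 = 371  — 371 already appeared earlier.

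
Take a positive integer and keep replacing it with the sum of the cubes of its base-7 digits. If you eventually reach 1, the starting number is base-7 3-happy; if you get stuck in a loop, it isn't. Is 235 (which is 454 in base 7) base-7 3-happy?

235 = (4,5,4)_7 → 4³ + 5³ + 4³ = 253
253 = (5,1,1)_7 → 5³ + 1³ + 1³ = 127
127 = (2,4,1)_7 → 2³ + 4³ + 1³ = 73
73 = (1,3,3)_7 → 1³ + 3³ + 3³ = 55
55 = (1,0,6)_7 → 1³ + 0³ + 6³ = 217
217 = (4,3,0)_7 → 4³ + 3³ + 0³ = 91
91 = (1,6,0)_7 → 1³ + 6³ + 0³ = 217  — 217 already seen; the sequence cycles without reaching 1.

not base-7 3-happy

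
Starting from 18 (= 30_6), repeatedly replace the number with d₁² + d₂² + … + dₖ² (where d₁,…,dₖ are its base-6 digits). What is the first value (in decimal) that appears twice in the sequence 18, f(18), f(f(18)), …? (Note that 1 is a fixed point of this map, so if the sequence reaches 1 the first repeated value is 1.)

17

18 = (3,0)_6 → 3² + 0² = 9
9 = (1,3)_6 → 1² + 3² = 10
10 = (1,4)_6 → 1² + 4² = 17
17 = (2,5)_6 → 2² + 5² = 29
29 = (4,5)_6 → 4² + 5² = 41
41 = (1,0,5)_6 → 1² + 0² + 5² = 26
26 = (4,2)_6 → 4² + 2² = 20
20 = (3,2)_6 → 3² + 2² = 13
13 = (2,1)_6 → 2² + 1² = 5
5 = (5)_6 → 5² = 25
25 = (4,1)_6 → 4² + 1² = 17  — 17 already appeared earlier.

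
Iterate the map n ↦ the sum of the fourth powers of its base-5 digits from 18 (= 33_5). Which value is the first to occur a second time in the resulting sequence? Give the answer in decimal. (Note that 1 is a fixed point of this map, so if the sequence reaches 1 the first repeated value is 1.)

18 = (3,3)_5 → 3⁴ + 3⁴ = 81 + 81 = 162
162 = (1,1,2,2)_5 → 1⁴ + 1⁴ + 2⁴ + 2⁴ = 1 + 1 + 16 + 16 = 34
34 = (1,1,4)_5 → 1⁴ + 1⁴ + 4⁴ = 1 + 1 + 256 = 258
258 = (2,0,1,3)_5 → 2⁴ + 0⁴ + 1⁴ + 3⁴ = 16 + 0 + 1 + 81 = 98
98 = (3,4,3)_5 → 3⁴ + 4⁴ + 3⁴ = 81 + 256 + 81 = 418
418 = (3,1,3,3)_5 → 3⁴ + 1⁴ + 3⁴ + 3⁴ = 81 + 1 + 81 + 81 = 244
244 = (1,4,3,4)_5 → 1⁴ + 4⁴ + 3⁴ + 4⁴ = 1 + 256 + 81 + 256 = 594
594 = (4,3,3,4)_5 → 4⁴ + 3⁴ + 3⁴ + 4⁴ = 256 + 81 + 81 + 256 = 674
674 = (1,0,1,4,4)_5 → 1⁴ + 0⁴ + 1⁴ + 4⁴ + 4⁴ = 1 + 0 + 1 + 256 + 256 = 514
514 = (4,0,2,4)_5 → 4⁴ + 0⁴ + 2⁴ + 4⁴ = 256 + 0 + 16 + 256 = 528
528 = (4,1,0,3)_5 → 4⁴ + 1⁴ + 0⁴ + 3⁴ = 256 + 1 + 0 + 81 = 338
338 = (2,3,2,3)_5 → 2⁴ + 3⁴ + 2⁴ + 3⁴ = 16 + 81 + 16 + 81 = 194
194 = (1,2,3,4)_5 → 1⁴ + 2⁴ + 3⁴ + 4⁴ = 1 + 16 + 81 + 256 = 354
354 = (2,4,0,4)_5 → 2⁴ + 4⁴ + 0⁴ + 4⁴ = 16 + 256 + 0 + 256 = 528  — 528 already appeared earlier.

528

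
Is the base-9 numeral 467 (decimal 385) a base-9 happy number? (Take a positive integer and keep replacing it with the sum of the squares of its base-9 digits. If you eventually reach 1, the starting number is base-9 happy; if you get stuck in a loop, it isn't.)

base-9 happy

385 = (4,6,7)_9 → 4² + 6² + 7² = 16 + 36 + 49 = 101
101 = (1,2,2)_9 → 1² + 2² + 2² = 1 + 4 + 4 = 9
9 = (1,0)_9 → 1² + 0² = 1 + 0 = 1  — reached 1.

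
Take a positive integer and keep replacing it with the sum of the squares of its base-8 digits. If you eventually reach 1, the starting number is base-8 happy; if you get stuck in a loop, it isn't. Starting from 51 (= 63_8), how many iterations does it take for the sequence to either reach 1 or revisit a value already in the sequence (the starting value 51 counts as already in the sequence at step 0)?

51 = (6,3)_8 → 6² + 3² = 45
45 = (5,5)_8 → 5² + 5² = 50
50 = (6,2)_8 → 6² + 2² = 40
40 = (5,0)_8 → 5² + 0² = 25
25 = (3,1)_8 → 3² + 1² = 10
10 = (1,2)_8 → 1² + 2² = 5
5 = (5)_8 → 5² = 25  — 25 repeats.
That took 7 steps.

7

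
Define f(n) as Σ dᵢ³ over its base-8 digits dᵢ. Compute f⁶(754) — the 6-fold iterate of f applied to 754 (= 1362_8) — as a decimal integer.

476

754 = (1,3,6,2)_8 → 252
252 = (3,7,4)_8 → 434
434 = (6,6,2)_8 → 440
440 = (6,7,0)_8 → 559
559 = (1,0,5,7)_8 → 469
469 = (7,2,5)_8 → 476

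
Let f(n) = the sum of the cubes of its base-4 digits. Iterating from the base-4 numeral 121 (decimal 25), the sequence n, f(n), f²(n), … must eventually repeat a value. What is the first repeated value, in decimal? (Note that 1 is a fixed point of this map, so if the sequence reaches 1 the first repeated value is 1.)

25 = (1,2,1)_4 → 10
10 = (2,2)_4 → 16
16 = (1,0,0)_4 → 1  — reached the fixed point 1.
1 → 1, so 1 is the first repeated value.

1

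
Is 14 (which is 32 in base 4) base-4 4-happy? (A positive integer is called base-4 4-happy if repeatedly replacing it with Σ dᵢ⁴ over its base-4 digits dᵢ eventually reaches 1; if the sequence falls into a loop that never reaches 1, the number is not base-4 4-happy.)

base-4 4-happy

14 = (3,2)_4 → 3⁴ + 2⁴ = 97
97 = (1,2,0,1)_4 → 1⁴ + 2⁴ + 0⁴ + 1⁴ = 18
18 = (1,0,2)_4 → 1⁴ + 0⁴ + 2⁴ = 17
17 = (1,0,1)_4 → 1⁴ + 0⁴ + 1⁴ = 2
2 = (2)_4 → 2⁴ = 16
16 = (1,0,0)_4 → 1⁴ + 0⁴ + 0⁴ = 1  — reached 1.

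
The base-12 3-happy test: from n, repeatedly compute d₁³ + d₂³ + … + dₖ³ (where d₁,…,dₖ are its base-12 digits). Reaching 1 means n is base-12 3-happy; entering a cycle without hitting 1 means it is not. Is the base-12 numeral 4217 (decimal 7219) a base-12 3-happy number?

7219 = (4,2,1,7)_12 → 4³ + 2³ + 1³ + 7³ = 64 + 8 + 1 + 343 = 416
416 = (2,10,8)_12 → 2³ + 10³ + 8³ = 8 + 1000 + 512 = 1520
1520 = (10,6,8)_12 → 10³ + 6³ + 8³ = 1000 + 216 + 512 = 1728
1728 = (1,0,0,0)_12 → 1³ + 0³ + 0³ + 0³ = 1 + 0 + 0 + 0 = 1  — reached 1.

base-12 3-happy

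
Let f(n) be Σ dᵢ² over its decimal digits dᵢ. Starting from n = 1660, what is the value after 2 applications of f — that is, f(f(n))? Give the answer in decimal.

58

1660 → 1² + 6² + 6² + 0² = 1 + 36 + 36 + 0 = 73
73 → 7² + 3² = 49 + 9 = 58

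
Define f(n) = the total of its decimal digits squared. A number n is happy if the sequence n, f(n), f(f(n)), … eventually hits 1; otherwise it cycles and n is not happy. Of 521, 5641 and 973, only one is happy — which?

973

521: 521 → 30 → 9 → 81 → 65 → 61 → 37 → 58 → 89 → 145 → 42 → 20 → 4 → 16 → 37  — repeats 37 (not happy)
5641: 5641 → 78 → 113 → 11 → 2 → 4 → 16 → 37 → 58 → 89 → 145 → 42 → 20 → 4  — repeats 4 (not happy)
973: 973 → 139 → 91 → 82 → 68 → 100 → 1  — reaches 1 (happy)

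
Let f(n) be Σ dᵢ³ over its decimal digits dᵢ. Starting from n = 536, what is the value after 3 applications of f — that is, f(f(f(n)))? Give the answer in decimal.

593

536 → 5³ + 3³ + 6³ = 125 + 27 + 216 = 368
368 → 3³ + 6³ + 8³ = 27 + 216 + 512 = 755
755 → 7³ + 5³ + 5³ = 343 + 125 + 125 = 593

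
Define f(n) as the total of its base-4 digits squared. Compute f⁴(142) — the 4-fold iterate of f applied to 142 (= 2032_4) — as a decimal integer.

142 = (2,0,3,2)_4 → 2² + 0² + 3² + 2² = 4 + 0 + 9 + 4 = 17
17 = (1,0,1)_4 → 1² + 0² + 1² = 1 + 0 + 1 = 2
2 = (2)_4 → 2² = 4
4 = (1,0)_4 → 1² + 0² = 1 + 0 = 1

1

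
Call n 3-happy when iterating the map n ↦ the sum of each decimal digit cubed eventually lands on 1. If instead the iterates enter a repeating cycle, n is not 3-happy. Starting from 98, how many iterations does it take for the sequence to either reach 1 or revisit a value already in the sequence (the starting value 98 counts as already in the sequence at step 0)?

4

98 → 1241
1241 → 74
74 → 407
407 → 407  — 407 repeats.
That took 4 steps.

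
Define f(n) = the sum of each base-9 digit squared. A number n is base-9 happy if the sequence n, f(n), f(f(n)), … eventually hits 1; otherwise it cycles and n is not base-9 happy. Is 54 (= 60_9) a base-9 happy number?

not base-9 happy

54 = (6,0)_9 → 6² + 0² = 36 + 0 = 36
36 = (4,0)_9 → 4² + 0² = 16 + 0 = 16
16 = (1,7)_9 → 1² + 7² = 1 + 49 = 50
50 = (5,5)_9 → 5² + 5² = 25 + 25 = 50  — 50 already seen; the sequence cycles without reaching 1.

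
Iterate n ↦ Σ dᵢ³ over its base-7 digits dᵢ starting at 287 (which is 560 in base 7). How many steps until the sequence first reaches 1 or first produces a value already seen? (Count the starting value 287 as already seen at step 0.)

10

287 = (5,6,0)_7 → 5³ + 6³ + 0³ = 125 + 216 + 0 = 341
341 = (6,6,5)_7 → 6³ + 6³ + 5³ = 216 + 216 + 125 = 557
557 = (1,4,2,4)_7 → 1³ + 4³ + 2³ + 4³ = 1 + 64 + 8 + 64 = 137
137 = (2,5,4)_7 → 2³ + 5³ + 4³ = 8 + 125 + 64 = 197
197 = (4,0,1)_7 → 4³ + 0³ + 1³ = 64 + 0 + 1 = 65
65 = (1,2,2)_7 → 1³ + 2³ + 2³ = 1 + 8 + 8 = 17
17 = (2,3)_7 → 2³ + 3³ = 8 + 27 = 35
35 = (5,0)_7 → 5³ + 0³ = 125 + 0 = 125
125 = (2,3,6)_7 → 2³ + 3³ + 6³ = 8 + 27 + 216 = 251
251 = (5,0,6)_7 → 5³ + 0³ + 6³ = 125 + 0 + 216 = 341  — 341 repeats.
That took 10 steps.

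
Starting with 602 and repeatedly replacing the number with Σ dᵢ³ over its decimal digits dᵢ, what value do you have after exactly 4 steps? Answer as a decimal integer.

134

602 → 6³ + 0³ + 2³ = 216 + 0 + 8 = 224
224 → 2³ + 2³ + 4³ = 8 + 8 + 64 = 80
80 → 8³ + 0³ = 512 + 0 = 512
512 → 5³ + 1³ + 2³ = 125 + 1 + 8 = 134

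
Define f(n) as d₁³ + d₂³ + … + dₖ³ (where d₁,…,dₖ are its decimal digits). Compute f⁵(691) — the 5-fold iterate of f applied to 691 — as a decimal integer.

370

691 → 6³ + 9³ + 1³ = 216 + 729 + 1 = 946
946 → 9³ + 4³ + 6³ = 729 + 64 + 216 = 1009
1009 → 1³ + 0³ + 0³ + 9³ = 1 + 0 + 0 + 729 = 730
730 → 7³ + 3³ + 0³ = 343 + 27 + 0 = 370
370 → 3³ + 7³ + 0³ = 27 + 343 + 0 = 370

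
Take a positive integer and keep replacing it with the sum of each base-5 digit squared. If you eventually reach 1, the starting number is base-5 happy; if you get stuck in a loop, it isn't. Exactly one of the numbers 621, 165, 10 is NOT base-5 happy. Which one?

621: 621 → 49 → 33 → 11 → 5 → 1  — reaches 1 (base-5 happy)
165: 165 → 11 → 5 → 1  — reaches 1 (base-5 happy)
10: 10 → 4 → 16 → 10  — repeats 10 (not base-5 happy)

10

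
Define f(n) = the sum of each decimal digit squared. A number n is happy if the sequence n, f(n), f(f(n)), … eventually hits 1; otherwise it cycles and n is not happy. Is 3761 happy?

3761 → 3² + 7² + 6² + 1² = 9 + 49 + 36 + 1 = 95
95 → 9² + 5² = 81 + 25 = 106
106 → 1² + 0² + 6² = 1 + 0 + 36 = 37
37 → 3² + 7² = 9 + 49 = 58
58 → 5² + 8² = 25 + 64 = 89
89 → 8² + 9² = 64 + 81 = 145
145 → 1² + 4² + 5² = 1 + 16 + 25 = 42
42 → 4² + 2² = 16 + 4 = 20
20 → 2² + 0² = 4 + 0 = 4
4 → 4² = 16
16 → 1² + 6² = 1 + 36 = 37  — 37 already seen; the sequence cycles without reaching 1.

not happy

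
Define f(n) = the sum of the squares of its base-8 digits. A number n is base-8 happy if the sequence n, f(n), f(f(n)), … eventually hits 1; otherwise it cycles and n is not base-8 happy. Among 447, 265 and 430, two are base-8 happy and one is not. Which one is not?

447: 447 → 134 → 40 → 25 → 10 → 5 → 25  — repeats 25 (not base-8 happy)
265: 265 → 18 → 8 → 1  — reaches 1 (base-8 happy)
430: 430 → 97 → 18 → 8 → 1  — reaches 1 (base-8 happy)

447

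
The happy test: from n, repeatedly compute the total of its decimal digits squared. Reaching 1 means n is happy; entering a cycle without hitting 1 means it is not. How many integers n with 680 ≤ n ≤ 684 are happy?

2

680: 680 → 100 → 1  (reaches 1)
681: 681 → 101 → 2 → 4 → 16 → 37 → 58 → 89 → 145 → 42 → 20 → 4  (repeats 4)
682: 682 → 104 → 17 → 50 → 25 → 29 → 85 → 89 → 145 → 42 → 20 → 4 → 16 → 37 → 58 → 89  (repeats 89)
683: 683 → 109 → 82 → 68 → 100 → 1  (reaches 1)
684: 684 → 116 → 38 → 73 → 58 → 89 → 145 → 42 → 20 → 4 → 16 → 37 → 58  (repeats 58)
happy: 680, 683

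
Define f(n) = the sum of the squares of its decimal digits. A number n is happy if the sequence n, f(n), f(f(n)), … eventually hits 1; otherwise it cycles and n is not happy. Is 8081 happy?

8081 → 8² + 0² + 8² + 1² = 129
129 → 1² + 2² + 9² = 86
86 → 8² + 6² = 100
100 → 1² + 0² + 0² = 1  — reached 1.

happy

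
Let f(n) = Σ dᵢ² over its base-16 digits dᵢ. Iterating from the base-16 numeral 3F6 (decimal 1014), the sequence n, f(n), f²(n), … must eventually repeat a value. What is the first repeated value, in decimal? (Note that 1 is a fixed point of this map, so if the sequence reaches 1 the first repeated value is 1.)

169

1014 = (3,15,6)_16 → 3² + 15² + 6² = 270
270 = (1,0,14)_16 → 1² + 0² + 14² = 197
197 = (12,5)_16 → 12² + 5² = 169
169 = (10,9)_16 → 10² + 9² = 181
181 = (11,5)_16 → 11² + 5² = 146
146 = (9,2)_16 → 9² + 2² = 85
85 = (5,5)_16 → 5² + 5² = 50
50 = (3,2)_16 → 3² + 2² = 13
13 = (13)_16 → 13² = 169  — 169 already appeared earlier.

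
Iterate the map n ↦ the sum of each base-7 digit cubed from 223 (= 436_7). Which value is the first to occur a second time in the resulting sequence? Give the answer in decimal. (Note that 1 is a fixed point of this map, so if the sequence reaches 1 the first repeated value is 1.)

223 = (4,3,6)_7 → 307
307 = (6,1,6)_7 → 433
433 = (1,1,5,6)_7 → 343
343 = (1,0,0,0)_7 → 1  — reached the fixed point 1.
1 → 1, so 1 is the first repeated value.

1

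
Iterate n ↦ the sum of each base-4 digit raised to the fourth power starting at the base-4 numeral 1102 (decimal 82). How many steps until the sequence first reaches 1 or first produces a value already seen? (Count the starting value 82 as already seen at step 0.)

82 = (1,1,0,2)_4 → 18
18 = (1,0,2)_4 → 17
17 = (1,0,1)_4 → 2
2 = (2)_4 → 16
16 = (1,0,0)_4 → 1  — reached 1.
That took 5 steps.

5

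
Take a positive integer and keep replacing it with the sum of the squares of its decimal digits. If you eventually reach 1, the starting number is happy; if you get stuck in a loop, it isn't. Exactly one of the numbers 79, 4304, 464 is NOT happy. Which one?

79: 79 → 130 → 10 → 1  — reaches 1 (happy)
4304: 4304 → 41 → 17 → 50 → 25 → 29 → 85 → 89 → 145 → 42 → 20 → 4 → 16 → 37 → 58 → 89  — repeats 89 (not happy)
464: 464 → 68 → 100 → 1  — reaches 1 (happy)

4304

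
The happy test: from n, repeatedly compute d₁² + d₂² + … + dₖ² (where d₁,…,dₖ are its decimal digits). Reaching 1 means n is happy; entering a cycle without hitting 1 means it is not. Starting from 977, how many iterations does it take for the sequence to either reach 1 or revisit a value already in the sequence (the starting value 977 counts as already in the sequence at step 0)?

13

977 → 179
179 → 131
131 → 11
11 → 2
2 → 4
4 → 16
16 → 37
37 → 58
58 → 89
89 → 145
145 → 42
42 → 20
20 → 4  — 4 repeats.
That took 13 steps.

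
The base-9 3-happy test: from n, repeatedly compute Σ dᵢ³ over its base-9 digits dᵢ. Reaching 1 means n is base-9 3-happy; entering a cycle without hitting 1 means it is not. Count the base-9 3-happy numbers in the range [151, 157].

151: 151 → 687 → 603 → 407 → 133 → 469 → 469  (repeats 469)
152: 152 → 856 → 128 → 134 → 638 → 1198 → 470 → 476 → 980 → 540 → 432 → 152  (repeats 152)
153: 153 → 513 → 243 → 27 → 27  (repeats 27)
154: 154 → 514 → 244 → 28 → 28  (repeats 28)
155: 155 → 521 → 755 → 521  (repeats 521)
156: 156 → 540 → 432 → 152 → 856 → 128 → 134 → 638 → 1198 → 470 → 476 → 980 → 540  (repeats 540)
157: 157 → 577 → 345 → 99 → 9 → 1  (reaches 1)
base-9 3-happy: 157

1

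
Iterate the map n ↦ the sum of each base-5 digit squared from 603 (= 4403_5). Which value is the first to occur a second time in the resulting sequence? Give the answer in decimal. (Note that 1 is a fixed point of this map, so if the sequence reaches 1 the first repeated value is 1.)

603 = (4,4,0,3)_5 → 41
41 = (1,3,1)_5 → 11
11 = (2,1)_5 → 5
5 = (1,0)_5 → 1  — reached the fixed point 1.
1 → 1, so 1 is the first repeated value.

1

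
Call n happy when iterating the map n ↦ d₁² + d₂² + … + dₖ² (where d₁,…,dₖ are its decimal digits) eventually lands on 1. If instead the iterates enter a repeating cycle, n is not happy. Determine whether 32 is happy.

32 → 3² + 2² = 13
13 → 1² + 3² = 10
10 → 1² + 0² = 1  — reached 1.

happy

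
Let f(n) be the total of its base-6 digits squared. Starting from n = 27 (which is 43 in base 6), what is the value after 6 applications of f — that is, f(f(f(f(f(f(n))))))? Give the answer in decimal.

27 = (4,3)_6 → 4² + 3² = 25
25 = (4,1)_6 → 4² + 1² = 17
17 = (2,5)_6 → 2² + 5² = 29
29 = (4,5)_6 → 4² + 5² = 41
41 = (1,0,5)_6 → 1² + 0² + 5² = 26
26 = (4,2)_6 → 4² + 2² = 20

20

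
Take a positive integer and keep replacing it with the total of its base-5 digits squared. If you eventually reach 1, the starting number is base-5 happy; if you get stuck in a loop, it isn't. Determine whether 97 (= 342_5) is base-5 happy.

97 = (3,4,2)_5 → 3² + 4² + 2² = 29
29 = (1,0,4)_5 → 1² + 0² + 4² = 17
17 = (3,2)_5 → 3² + 2² = 13
13 = (2,3)_5 → 2² + 3² = 13  — 13 already seen; the sequence cycles without reaching 1.

not base-5 happy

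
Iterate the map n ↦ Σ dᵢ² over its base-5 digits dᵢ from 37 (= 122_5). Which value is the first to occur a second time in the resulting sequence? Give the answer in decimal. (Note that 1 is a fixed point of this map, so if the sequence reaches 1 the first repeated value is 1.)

13

37 = (1,2,2)_5 → 9
9 = (1,4)_5 → 17
17 = (3,2)_5 → 13
13 = (2,3)_5 → 13  — 13 already appeared earlier.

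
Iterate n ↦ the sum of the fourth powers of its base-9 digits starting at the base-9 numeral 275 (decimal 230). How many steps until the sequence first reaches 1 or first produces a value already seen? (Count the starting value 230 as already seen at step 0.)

230 = (2,7,5)_9 → 2⁴ + 7⁴ + 5⁴ = 3042
3042 = (4,1,5,0)_9 → 4⁴ + 1⁴ + 5⁴ + 0⁴ = 882
882 = (1,1,8,0)_9 → 1⁴ + 1⁴ + 8⁴ + 0⁴ = 4098
4098 = (5,5,5,3)_9 → 5⁴ + 5⁴ + 5⁴ + 3⁴ = 1956
1956 = (2,6,1,3)_9 → 2⁴ + 6⁴ + 1⁴ + 3⁴ = 1394
1394 = (1,8,1,8)_9 → 1⁴ + 8⁴ + 1⁴ + 8⁴ = 8194
8194 = (1,2,2,1,4)_9 → 1⁴ + 2⁴ + 2⁴ + 1⁴ + 4⁴ = 290
290 = (3,5,2)_9 → 3⁴ + 5⁴ + 2⁴ = 722
722 = (8,8,2)_9 → 8⁴ + 8⁴ + 2⁴ = 8208
8208 = (1,2,2,3,0)_9 → 1⁴ + 2⁴ + 2⁴ + 3⁴ + 0⁴ = 114
114 = (1,3,6)_9 → 1⁴ + 3⁴ + 6⁴ = 1378
1378 = (1,8,0,1)_9 → 1⁴ + 8⁴ + 0⁴ + 1⁴ = 4098  — 4098 repeats.
That took 12 steps.

12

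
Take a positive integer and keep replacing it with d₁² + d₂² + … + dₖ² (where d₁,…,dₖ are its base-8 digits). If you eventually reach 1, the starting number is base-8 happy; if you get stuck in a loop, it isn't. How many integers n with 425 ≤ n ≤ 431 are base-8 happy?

2

425: 425 → 62 → 85 → 30 → 45 → 50 → 40 → 25 → 10 → 5 → 25  — not base-8 happy
426: 426 → 65 → 2 → 4 → 16 → 4  — not base-8 happy
427: 427 → 70 → 37 → 41 → 26 → 13 → 26  — not base-8 happy
428: 428 → 77 → 27 → 18 → 8 → 1  — base-8 happy
429: 429 → 86 → 41 → 26 → 13 → 26  — not base-8 happy
430: 430 → 97 → 18 → 8 → 1  — base-8 happy
431: 431 → 110 → 62 → 85 → 30 → 45 → 50 → 40 → 25 → 10 → 5 → 25  — not base-8 happy
base-8 happy: 428, 430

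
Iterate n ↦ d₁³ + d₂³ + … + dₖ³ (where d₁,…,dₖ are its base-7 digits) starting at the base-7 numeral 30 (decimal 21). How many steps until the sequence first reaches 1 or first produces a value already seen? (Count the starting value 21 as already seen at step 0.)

21 = (3,0)_7 → 3³ + 0³ = 27 + 0 = 27
27 = (3,6)_7 → 3³ + 6³ = 27 + 216 = 243
243 = (4,6,5)_7 → 4³ + 6³ + 5³ = 64 + 216 + 125 = 405
405 = (1,1,1,6)_7 → 1³ + 1³ + 1³ + 6³ = 1 + 1 + 1 + 216 = 219
219 = (4,3,2)_7 → 4³ + 3³ + 2³ = 64 + 27 + 8 = 99
99 = (2,0,1)_7 → 2³ + 0³ + 1³ = 8 + 0 + 1 = 9
9 = (1,2)_7 → 1³ + 2³ = 1 + 8 = 9  — 9 repeats.
That took 7 steps.

7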